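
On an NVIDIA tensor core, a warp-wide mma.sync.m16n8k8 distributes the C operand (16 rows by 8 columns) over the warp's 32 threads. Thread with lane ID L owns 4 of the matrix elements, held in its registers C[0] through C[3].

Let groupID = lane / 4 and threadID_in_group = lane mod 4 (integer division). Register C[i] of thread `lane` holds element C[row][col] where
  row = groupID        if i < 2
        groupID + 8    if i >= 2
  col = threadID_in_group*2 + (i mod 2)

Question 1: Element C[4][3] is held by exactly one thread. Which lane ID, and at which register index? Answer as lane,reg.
r:4=>grp=4,rB=0  c:3=>tig=1,lo=1
L=4*4+1=17  i=0*2+1=1

17,1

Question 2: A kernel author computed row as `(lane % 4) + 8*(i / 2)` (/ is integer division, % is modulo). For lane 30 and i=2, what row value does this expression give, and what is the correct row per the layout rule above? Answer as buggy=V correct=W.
`(lane % 4) + 8*(i / 2)`[30,2]->10
L=30->gid=30>>2=7, tid=30&3=2
[2]->row 7+8=15  col 2·2+0=4
row: 10 vs 15

buggy=10 correct=15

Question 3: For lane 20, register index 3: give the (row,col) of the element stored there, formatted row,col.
L=20→G=20>>2=5, T=20&3=0
[3]→row 5+8=13  col 0·2+1=1

13,1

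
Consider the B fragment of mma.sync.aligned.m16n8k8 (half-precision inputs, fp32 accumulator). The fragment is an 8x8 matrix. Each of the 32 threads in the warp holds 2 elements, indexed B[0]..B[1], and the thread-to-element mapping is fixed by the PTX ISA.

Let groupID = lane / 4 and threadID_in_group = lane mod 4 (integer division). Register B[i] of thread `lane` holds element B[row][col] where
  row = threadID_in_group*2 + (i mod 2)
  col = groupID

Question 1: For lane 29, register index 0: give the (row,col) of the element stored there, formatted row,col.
2,7

29: G=7,T=1
[0] (1*2+0,7) = (2,7)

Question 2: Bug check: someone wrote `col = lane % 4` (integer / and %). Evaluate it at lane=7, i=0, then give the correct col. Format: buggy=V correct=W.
`lane % 4`[7,0]→3
L=7→G=7>>2=1, T=7&3=3
[0]→row 3·2+0=6  col G=1
col: 3 vs 1

buggy=3 correct=1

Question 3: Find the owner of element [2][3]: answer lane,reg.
c: 3->gid=3  r: 2->tid=1,i&1=0
L=3*4+1=13  i=0=0

13,0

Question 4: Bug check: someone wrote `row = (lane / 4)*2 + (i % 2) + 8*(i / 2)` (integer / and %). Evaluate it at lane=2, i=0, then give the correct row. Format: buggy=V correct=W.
`(lane / 4)*2 + (i % 2) + 8*(i / 2)`[2,0]->0
lane 2: gid=0 (2/4), tid=2 (2%4)
i=0: r=2*2+0=4, c=gid=0
row: 0 vs 4

buggy=0 correct=4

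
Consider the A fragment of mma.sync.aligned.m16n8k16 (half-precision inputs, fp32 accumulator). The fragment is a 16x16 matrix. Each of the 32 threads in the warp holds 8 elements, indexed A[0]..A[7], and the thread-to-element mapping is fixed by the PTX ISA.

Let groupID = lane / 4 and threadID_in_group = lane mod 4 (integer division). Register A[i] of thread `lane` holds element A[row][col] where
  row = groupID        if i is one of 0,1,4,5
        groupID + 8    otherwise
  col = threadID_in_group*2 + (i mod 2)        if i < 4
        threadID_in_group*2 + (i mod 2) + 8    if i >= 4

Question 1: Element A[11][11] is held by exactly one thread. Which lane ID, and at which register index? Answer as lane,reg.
r=11→G=3,rhi=1  c=11→chi=1,T=1,p=1
L=3*4+1=13  i=1*4+1*2+1=7

13,7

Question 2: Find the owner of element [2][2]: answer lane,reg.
r=2⇒gr=2,Rb=0  c=2⇒Cb=0,th=1,odd=0
L=2*4+1=9  i=0*4+0*2+0=0

9,0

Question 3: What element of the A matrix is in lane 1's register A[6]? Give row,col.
L=1=>grp=1>>2=0, tig=1&3=1
[6]=>row 0+8=8  col 1·2+0+8=10

8,10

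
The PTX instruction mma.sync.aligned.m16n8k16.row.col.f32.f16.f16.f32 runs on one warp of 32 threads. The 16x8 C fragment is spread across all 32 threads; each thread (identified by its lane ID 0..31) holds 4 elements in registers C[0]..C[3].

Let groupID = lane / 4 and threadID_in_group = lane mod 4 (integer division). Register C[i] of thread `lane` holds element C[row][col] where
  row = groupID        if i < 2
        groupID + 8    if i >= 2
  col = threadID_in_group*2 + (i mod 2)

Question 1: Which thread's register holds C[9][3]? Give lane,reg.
5,3

r:9=>grp=1,rB=1  c:3=>tig=1,lo=1
L=1*4+1=5  i=1*2+1=3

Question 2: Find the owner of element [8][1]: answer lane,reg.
0,3

r=8→G=0,rhi=1  c=1→T=0,p=1
L=0*4+0=0  i=1*2+1=3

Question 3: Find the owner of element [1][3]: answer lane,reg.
5,1

r:1=>grp=1,rB=0  c:3=>tig=1,lo=1
L=1*4+1=5  i=0*2+1=1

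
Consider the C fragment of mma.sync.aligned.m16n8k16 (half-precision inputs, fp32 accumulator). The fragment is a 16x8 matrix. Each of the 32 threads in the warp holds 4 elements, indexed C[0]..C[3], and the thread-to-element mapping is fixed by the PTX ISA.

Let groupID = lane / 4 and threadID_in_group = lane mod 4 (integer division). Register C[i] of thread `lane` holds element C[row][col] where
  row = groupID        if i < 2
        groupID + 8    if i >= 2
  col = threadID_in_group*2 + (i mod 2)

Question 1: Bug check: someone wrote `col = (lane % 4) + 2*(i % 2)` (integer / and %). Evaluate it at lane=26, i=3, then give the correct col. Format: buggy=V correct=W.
`(lane % 4) + 2*(i % 2)`[26,3]→4
lane 26→26/4=6, 26 mod 4=2
i=3  r:6+8→14  c:2·2+1→5
col: 4 vs 5

buggy=4 correct=5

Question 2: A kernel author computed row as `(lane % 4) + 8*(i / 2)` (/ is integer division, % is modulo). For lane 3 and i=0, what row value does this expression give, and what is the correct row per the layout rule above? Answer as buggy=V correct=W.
buggy=3 correct=0

`(lane % 4) + 8*(i / 2)`[3,0]⇒3
3: gr=0,th=3
[0] (0+0,3*2+0) = (0,6)
row: 3 vs 0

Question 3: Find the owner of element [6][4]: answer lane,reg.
26,0

r=6→G=6,rhi=0  c=4→T=2,p=0
L=6*4+2=26  i=0*2+0=0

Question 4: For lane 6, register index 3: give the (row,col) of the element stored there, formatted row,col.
9,5

6: g=1,t=2
[3] (1+8,2*2+1) = (9,5)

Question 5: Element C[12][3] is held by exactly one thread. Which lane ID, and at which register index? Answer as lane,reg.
17,3

r=12→G=4,rhi=1  c=3→T=1,p=1
L=4*4+1=17  i=1*2+1=3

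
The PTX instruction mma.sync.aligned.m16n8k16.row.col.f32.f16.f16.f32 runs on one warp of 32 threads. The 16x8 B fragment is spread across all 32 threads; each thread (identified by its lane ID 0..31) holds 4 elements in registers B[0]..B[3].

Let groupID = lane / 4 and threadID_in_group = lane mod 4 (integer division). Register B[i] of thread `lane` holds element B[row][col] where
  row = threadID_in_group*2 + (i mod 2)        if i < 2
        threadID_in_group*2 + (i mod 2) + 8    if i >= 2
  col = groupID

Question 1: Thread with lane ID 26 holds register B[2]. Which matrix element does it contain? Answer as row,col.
12,6

26: G=6,T=2
[2] (2*2+0+8,6) = (12,6)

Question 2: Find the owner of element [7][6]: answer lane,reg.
27,1

c=6→G=6  r=7→rhi=0,T=3,p=1
L=6*4+3=27  i=0*2+1=1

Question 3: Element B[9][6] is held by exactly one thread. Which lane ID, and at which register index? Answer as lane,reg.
c=6->g=6  r=9->rb=1,t=0,b0=1
L=6*4+0=24  i=1*2+1=3

24,3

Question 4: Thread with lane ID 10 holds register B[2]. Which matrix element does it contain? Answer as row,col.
12,2

10: gid=2,tid=2
[2] (2*2+0+8,2) = (12,2)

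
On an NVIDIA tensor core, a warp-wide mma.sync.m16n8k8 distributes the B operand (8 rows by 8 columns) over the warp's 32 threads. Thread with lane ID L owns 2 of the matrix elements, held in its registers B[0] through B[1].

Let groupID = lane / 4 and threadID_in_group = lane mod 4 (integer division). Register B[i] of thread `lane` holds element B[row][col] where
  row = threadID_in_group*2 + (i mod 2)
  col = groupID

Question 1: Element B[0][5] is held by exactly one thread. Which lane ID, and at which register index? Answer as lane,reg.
20,0

c: 5->gid=5  r: 0->tid=0,i&1=0
L=5*4+0=20  i=0=0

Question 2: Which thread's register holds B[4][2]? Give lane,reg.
c:2=>grp=2  r:4=>tig=2,lo=0
L=2*4+2=10  i=0=0

10,0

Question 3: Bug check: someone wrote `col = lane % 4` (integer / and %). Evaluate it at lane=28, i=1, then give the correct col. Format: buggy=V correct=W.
`lane % 4`[28,1]⇒0
28: gr=7,th=0
[1] (0*2+1,7) = (1,7)
col: 0 vs 7

buggy=0 correct=7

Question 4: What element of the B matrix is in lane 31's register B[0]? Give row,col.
6,7

lane 31⇒31/4=7, 31 mod 4=3
i=0  r:2·3+0⇒6  c:7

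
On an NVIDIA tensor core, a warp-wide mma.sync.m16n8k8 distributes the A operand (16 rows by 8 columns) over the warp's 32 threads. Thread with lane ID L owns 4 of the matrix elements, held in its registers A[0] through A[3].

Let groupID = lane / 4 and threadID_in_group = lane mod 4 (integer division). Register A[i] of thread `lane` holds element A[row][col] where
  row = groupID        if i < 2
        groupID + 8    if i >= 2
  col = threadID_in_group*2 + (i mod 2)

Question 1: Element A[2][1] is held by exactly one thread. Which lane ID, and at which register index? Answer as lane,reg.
r=2->g=2,rb=0  c=1->t=0,b0=1
L=2*4+0=8  i=0*2+1=1

8,1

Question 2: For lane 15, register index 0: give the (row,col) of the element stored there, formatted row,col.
15: gr=3,th=3
[0] (3+0,3*2+0) = (3,6)

3,6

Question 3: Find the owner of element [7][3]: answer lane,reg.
29,1

r=7->g=7,rb=0  c=3->t=1,b0=1
L=7*4+1=29  i=0*2+1=1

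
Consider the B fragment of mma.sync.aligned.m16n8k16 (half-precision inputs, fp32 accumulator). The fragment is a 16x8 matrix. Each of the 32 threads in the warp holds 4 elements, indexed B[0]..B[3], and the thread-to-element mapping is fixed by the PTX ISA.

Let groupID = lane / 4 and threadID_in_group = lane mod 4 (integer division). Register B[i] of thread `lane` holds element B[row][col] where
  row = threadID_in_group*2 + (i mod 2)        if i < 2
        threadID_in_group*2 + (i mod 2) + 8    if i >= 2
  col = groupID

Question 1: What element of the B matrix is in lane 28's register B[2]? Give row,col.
8,7

lane 28->28/4=7, 28 mod 4=0
i=2  r:2·0+0+8->8  c:7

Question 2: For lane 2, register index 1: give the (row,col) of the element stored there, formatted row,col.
5,0

2: gid=0,tid=2
[1] (2*2+1+0,0) = (5,0)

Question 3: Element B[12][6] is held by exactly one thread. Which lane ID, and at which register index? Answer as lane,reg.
26,2

c: 6->gid=6  r: 12->r8=1,tid=2,i&1=0
L=6*4+2=26  i=1*2+0=2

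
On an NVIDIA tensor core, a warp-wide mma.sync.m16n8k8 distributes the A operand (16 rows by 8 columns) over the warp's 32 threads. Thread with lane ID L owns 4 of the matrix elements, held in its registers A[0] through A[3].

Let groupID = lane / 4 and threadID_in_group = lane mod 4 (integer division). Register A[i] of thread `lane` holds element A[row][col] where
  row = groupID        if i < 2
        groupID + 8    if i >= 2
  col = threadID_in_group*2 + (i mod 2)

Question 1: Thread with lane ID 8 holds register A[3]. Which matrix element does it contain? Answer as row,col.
10,1

L=8→G=8>>2=2, T=8&3=0
[3]→row 2+8=10  col 0·2+1=1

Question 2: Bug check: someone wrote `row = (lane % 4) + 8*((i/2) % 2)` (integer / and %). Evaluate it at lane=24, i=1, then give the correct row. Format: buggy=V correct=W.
buggy=0 correct=6

`(lane % 4) + 8*((i/2) % 2)`[24,1]->0
lane 24->24/4=6, 24 mod 4=0
i=1  r:6+0->6  c:2·0+1->1
row: 0 vs 6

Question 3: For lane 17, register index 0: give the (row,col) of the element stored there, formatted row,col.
4,2

lane 17: grp=4 (17/4), tig=1 (17%4)
i=0: r=4+0=4, c=1*2+0=2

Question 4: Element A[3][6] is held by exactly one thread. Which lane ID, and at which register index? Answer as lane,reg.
r=3→G=3,rhi=0  c=6→T=3,p=0
L=3*4+3=15  i=0*2+0=0

15,0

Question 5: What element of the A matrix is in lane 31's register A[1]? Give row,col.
lane 31⇒31/4=7, 31 mod 4=3
i=1  r:7+0⇒7  c:2·3+1⇒7

7,7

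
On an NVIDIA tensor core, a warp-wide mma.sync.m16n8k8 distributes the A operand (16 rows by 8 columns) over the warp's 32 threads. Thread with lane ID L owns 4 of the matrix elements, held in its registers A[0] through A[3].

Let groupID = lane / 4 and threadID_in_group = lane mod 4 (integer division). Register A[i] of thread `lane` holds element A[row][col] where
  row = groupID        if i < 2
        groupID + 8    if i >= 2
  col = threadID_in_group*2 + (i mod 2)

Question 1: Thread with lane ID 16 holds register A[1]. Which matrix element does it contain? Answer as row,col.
4,1

lane 16: grp=4 (16/4), tig=0 (16%4)
i=1: r=4+0=4, c=0*2+1=1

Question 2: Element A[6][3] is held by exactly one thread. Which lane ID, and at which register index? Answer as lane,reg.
r: 6->gid=6,r8=0  c: 3->tid=1,i&1=1
L=6*4+1=25  i=0*2+1=1

25,1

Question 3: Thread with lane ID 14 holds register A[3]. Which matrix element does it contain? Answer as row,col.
11,5

14: gr=3,th=2
[3] (3+8,2*2+1) = (11,5)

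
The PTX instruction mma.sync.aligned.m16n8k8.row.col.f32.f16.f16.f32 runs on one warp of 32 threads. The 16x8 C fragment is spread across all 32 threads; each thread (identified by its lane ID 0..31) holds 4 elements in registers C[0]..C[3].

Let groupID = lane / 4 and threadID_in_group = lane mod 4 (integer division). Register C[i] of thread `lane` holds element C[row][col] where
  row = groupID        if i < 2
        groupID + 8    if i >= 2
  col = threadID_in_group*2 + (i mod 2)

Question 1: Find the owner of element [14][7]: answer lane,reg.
27,3

r=14->g=6,rb=1  c=7->t=3,b0=1
L=6*4+3=27  i=1*2+1=3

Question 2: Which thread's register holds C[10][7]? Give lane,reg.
r=10->g=2,rb=1  c=7->t=3,b0=1
L=2*4+3=11  i=1*2+1=3

11,3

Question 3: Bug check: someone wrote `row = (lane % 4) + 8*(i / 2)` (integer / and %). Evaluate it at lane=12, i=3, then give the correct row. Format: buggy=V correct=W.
`(lane % 4) + 8*(i / 2)`[12,3]->8
lane 12->12/4=3, 12 mod 4=0
i=3  r:3+8->11  c:2·0+1->1
row: 8 vs 11

buggy=8 correct=11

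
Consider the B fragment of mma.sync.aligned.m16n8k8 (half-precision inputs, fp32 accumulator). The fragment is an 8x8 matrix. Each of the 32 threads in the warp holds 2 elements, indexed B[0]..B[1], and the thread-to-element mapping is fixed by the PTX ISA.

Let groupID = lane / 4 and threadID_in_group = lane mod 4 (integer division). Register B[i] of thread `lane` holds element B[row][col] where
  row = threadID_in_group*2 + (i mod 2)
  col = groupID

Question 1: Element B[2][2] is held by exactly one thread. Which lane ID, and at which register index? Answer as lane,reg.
9,0

c=2⇒gr=2  r=2⇒th=1,odd=0
L=2*4+1=9  i=0=0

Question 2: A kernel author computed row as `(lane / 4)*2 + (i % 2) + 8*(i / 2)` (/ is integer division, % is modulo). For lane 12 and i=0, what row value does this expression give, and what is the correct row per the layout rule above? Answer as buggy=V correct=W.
buggy=6 correct=0

`(lane / 4)*2 + (i % 2) + 8*(i / 2)`[12,0]=>6
lane 12=>12/4=3, 12 mod 4=0
i=0  r:2·0+0=>0  c:3
row: 6 vs 0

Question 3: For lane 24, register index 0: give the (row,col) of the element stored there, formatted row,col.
0,6

lane 24->24/4=6, 24 mod 4=0
i=0  r:2·0+0->0  c:6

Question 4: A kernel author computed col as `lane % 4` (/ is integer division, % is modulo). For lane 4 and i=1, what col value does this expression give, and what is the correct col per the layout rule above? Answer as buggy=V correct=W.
buggy=0 correct=1

`lane % 4`[4,1]→0
lane 4: G=1 (4/4), T=0 (4%4)
i=1: r=0*2+1=1, c=G=1
col: 0 vs 1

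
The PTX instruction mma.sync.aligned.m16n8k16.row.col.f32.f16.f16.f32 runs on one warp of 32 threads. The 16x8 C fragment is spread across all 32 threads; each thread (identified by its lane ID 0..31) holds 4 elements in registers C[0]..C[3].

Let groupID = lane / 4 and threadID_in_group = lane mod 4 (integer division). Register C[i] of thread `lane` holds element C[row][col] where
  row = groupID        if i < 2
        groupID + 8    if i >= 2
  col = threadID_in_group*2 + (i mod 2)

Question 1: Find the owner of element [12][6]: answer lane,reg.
19,2

r:12=>grp=4,rB=1  c:6=>tig=3,lo=0
L=4*4+3=19  i=1*2+0=2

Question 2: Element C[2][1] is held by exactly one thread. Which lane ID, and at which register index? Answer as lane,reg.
8,1

r=2→G=2,rhi=0  c=1→T=0,p=1
L=2*4+0=8  i=0*2+1=1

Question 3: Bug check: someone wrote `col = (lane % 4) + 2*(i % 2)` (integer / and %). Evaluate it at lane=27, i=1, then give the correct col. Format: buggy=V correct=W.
buggy=5 correct=7

`(lane % 4) + 2*(i % 2)`[27,1]⇒5
lane 27⇒27/4=6, 27 mod 4=3
i=1  r:6+0⇒6  c:2·3+1⇒7
col: 5 vs 7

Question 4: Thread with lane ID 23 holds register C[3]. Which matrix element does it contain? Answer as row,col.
L=23->g=23>>2=5, t=23&3=3
[3]->row 5+8=13  col 3·2+1=7

13,7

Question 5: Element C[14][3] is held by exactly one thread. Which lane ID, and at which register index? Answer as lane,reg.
25,3

r: 14->gid=6,r8=1  c: 3->tid=1,i&1=1
L=6*4+1=25  i=1*2+1=3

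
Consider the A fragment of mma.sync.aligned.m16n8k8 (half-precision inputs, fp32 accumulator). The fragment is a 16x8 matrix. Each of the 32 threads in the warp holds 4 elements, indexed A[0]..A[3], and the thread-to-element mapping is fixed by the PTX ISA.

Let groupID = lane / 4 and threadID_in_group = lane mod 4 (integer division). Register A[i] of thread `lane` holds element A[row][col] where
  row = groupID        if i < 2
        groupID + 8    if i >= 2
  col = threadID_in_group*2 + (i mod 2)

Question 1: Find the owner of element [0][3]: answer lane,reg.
1,1

r=0→G=0,rhi=0  c=3→T=1,p=1
L=0*4+1=1  i=0*2+1=1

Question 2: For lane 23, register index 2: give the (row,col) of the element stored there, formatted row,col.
lane 23=>23/4=5, 23 mod 4=3
i=2  r:5+8=>13  c:2·3+0=>6

13,6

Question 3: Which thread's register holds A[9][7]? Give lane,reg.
r=9→G=1,rhi=1  c=7→T=3,p=1
L=1*4+3=7  i=1*2+1=3

7,3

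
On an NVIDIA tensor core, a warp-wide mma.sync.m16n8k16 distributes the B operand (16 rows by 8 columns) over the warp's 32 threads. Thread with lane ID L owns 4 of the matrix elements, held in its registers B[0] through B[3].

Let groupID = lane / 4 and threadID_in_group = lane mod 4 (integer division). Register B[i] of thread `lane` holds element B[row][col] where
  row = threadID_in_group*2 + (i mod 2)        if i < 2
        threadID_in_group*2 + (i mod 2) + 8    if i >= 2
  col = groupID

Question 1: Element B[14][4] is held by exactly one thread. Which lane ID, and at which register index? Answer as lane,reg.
c=4⇒gr=4  r=14⇒Rb=1,th=3,odd=0
L=4*4+3=19  i=1*2+0=2

19,2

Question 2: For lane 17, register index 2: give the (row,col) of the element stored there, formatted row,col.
17: grp=4,tig=1
[2] (1*2+0+8,4) = (10,4)

10,4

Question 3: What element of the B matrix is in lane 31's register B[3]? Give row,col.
15,7

L=31⇒gr=31>>2=7, th=31&3=3
[3]⇒row 3·2+1+8=15  col gr=7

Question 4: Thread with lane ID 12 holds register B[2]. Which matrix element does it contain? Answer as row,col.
12: grp=3,tig=0
[2] (0*2+0+8,3) = (8,3)

8,3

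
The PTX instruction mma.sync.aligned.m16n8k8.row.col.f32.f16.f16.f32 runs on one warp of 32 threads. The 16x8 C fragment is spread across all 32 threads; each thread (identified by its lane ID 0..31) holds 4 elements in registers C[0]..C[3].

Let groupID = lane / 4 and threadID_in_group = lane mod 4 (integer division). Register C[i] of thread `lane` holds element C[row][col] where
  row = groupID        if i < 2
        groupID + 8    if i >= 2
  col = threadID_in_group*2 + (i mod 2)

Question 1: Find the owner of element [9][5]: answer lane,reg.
r:9=>grp=1,rB=1  c:5=>tig=2,lo=1
L=1*4+2=6  i=1*2+1=3

6,3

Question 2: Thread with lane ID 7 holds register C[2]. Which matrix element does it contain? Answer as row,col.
9,6

L=7->g=7>>2=1, t=7&3=3
[2]->row 1+8=9  col 3·2+0=6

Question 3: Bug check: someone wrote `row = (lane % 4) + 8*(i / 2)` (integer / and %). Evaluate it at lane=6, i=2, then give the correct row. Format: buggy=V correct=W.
`(lane % 4) + 8*(i / 2)`[6,2]->10
lane 6: g=1 (6/4), t=2 (6%4)
i=2: r=1+8=9, c=2*2+0=4
row: 10 vs 9

buggy=10 correct=9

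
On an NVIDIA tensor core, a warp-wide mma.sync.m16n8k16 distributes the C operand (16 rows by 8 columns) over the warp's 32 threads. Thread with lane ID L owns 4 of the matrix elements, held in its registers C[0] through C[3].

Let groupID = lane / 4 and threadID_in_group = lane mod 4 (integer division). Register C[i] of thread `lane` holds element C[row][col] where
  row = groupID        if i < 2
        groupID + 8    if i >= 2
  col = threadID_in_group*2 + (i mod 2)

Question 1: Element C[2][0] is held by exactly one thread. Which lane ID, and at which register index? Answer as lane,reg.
8,0

r=2->g=2,rb=0  c=0->t=0,b0=0
L=2*4+0=8  i=0*2+0=0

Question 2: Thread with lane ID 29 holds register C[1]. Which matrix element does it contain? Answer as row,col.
lane 29: G=7 (29/4), T=1 (29%4)
i=1: r=7+0=7, c=1*2+1=3

7,3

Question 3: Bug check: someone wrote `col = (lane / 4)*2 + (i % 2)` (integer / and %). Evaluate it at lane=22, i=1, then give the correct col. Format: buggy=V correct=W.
`(lane / 4)*2 + (i % 2)`[22,1]=>11
lane 22: grp=5 (22/4), tig=2 (22%4)
i=1: r=5+0=5, c=2*2+1=5
col: 11 vs 5

buggy=11 correct=5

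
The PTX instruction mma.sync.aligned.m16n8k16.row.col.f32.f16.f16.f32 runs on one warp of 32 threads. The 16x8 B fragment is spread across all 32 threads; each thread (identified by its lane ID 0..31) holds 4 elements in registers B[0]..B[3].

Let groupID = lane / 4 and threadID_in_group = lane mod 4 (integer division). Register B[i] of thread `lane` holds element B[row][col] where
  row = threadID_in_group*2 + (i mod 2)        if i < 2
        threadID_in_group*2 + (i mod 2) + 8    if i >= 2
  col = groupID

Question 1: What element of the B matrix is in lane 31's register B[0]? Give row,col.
6,7

lane 31: G=7 (31/4), T=3 (31%4)
i=0: r=3*2+0+0=6, c=G=7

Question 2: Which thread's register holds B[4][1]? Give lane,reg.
6,0

c=1⇒gr=1  r=4⇒Rb=0,th=2,odd=0
L=1*4+2=6  i=0*2+0=0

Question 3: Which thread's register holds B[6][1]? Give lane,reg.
c:1=>grp=1  r:6=>rB=0,tig=3,lo=0
L=1*4+3=7  i=0*2+0=0

7,0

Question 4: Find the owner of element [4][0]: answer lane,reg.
c: 0->gid=0  r: 4->r8=0,tid=2,i&1=0
L=0*4+2=2  i=0*2+0=0

2,0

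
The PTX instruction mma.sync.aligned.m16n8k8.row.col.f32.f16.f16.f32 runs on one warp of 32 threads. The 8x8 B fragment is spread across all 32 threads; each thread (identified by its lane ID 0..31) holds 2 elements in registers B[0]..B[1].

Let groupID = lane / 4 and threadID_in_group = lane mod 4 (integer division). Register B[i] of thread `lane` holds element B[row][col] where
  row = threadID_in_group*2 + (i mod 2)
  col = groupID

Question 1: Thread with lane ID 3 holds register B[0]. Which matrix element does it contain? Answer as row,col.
6,0

3: gr=0,th=3
[0] (3*2+0,0) = (6,0)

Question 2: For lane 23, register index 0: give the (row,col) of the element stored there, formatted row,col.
23: g=5,t=3
[0] (3*2+0,5) = (6,5)

6,5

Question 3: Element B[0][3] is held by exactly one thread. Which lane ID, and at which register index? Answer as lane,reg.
12,0

c:3=>grp=3  r:0=>tig=0,lo=0
L=3*4+0=12  i=0=0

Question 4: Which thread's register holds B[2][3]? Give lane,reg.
13,0

c:3=>grp=3  r:2=>tig=1,lo=0
L=3*4+1=13  i=0=0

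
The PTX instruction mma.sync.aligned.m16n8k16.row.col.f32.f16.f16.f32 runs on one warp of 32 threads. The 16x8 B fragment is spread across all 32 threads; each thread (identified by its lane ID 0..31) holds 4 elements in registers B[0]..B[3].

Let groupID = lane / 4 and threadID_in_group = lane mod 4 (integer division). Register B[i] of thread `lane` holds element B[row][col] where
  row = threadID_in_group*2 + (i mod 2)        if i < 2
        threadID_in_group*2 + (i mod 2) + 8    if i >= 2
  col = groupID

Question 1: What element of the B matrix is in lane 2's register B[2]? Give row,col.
12,0

2: gid=0,tid=2
[2] (2*2+0+8,0) = (12,0)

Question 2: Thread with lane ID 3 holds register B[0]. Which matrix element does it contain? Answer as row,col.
lane 3=>3/4=0, 3 mod 4=3
i=0  r:2·3+0+0=>6  c:0

6,0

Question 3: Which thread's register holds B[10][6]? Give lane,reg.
25,2

c=6⇒gr=6  r=10⇒Rb=1,th=1,odd=0
L=6*4+1=25  i=1*2+0=2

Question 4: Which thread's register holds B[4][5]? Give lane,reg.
22,0

c: 5->gid=5  r: 4->r8=0,tid=2,i&1=0
L=5*4+2=22  i=0*2+0=0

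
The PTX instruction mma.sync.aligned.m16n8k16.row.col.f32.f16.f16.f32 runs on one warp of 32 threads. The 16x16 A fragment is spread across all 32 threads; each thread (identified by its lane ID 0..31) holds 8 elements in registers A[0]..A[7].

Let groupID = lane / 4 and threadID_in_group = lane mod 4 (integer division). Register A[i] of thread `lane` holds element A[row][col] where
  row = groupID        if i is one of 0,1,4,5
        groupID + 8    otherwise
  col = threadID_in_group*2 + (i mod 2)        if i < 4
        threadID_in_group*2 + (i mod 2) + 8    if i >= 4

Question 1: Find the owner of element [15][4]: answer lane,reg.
30,2

r=15⇒gr=7,Rb=1  c=4⇒Cb=0,th=2,odd=0
L=7*4+2=30  i=0*4+1*2+0=2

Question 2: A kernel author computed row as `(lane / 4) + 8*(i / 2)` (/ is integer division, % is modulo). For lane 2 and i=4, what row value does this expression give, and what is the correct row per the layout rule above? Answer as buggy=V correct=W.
buggy=16 correct=0

`(lane / 4) + 8*(i / 2)`[2,4]->16
2: g=0,t=2
[4] (0+0,2*2+0+8) = (0,12)
row: 16 vs 0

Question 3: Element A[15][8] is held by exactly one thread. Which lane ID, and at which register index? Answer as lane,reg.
r=15→G=7,rhi=1  c=8→chi=1,T=0,p=0
L=7*4+0=28  i=1*4+1*2+0=6

28,6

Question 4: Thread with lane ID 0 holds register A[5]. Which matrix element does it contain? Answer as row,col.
0,9

L=0=>grp=0>>2=0, tig=0&3=0
[5]=>row 0+0=0  col 0·2+1+8=9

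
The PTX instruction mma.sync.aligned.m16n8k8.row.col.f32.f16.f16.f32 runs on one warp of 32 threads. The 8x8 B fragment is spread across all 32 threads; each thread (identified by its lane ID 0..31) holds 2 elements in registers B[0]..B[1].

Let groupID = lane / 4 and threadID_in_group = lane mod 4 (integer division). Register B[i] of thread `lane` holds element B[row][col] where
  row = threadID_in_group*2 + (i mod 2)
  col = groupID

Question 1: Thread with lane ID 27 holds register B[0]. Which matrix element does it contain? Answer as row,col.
L=27->gid=27>>2=6, tid=27&3=3
[0]->row 3·2+0=6  col gid=6

6,6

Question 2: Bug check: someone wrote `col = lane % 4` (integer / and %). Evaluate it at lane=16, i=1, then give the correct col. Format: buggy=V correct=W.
buggy=0 correct=4

`lane % 4`[16,1]->0
16: g=4,t=0
[1] (0*2+1,4) = (1,4)
col: 0 vs 4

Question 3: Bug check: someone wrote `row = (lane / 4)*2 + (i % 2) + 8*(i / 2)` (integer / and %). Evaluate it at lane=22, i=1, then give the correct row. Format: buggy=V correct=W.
buggy=11 correct=5

`(lane / 4)*2 + (i % 2) + 8*(i / 2)`[22,1]=>11
lane 22=>22/4=5, 22 mod 4=2
i=1  r:2·2+1=>5  c:5
row: 11 vs 5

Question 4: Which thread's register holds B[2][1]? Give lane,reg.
c:1=>grp=1  r:2=>tig=1,lo=0
L=1*4+1=5  i=0=0

5,0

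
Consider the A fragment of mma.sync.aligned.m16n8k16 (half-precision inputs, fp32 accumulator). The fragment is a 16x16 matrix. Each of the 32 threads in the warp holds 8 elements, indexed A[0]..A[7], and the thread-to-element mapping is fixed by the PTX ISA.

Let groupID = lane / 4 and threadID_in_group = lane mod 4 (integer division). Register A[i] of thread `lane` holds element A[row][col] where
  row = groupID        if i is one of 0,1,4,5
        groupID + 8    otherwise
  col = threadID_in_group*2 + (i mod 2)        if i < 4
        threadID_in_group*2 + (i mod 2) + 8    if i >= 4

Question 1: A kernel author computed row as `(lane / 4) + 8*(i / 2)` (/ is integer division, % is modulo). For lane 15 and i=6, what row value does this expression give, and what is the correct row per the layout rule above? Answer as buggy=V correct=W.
`(lane / 4) + 8*(i / 2)`[15,6]->27
15: g=3,t=3
[6] (3+8,3*2+0+8) = (11,14)
row: 27 vs 11

buggy=27 correct=11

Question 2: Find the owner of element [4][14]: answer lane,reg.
r:4=>grp=4,rB=0  c:14=>cB=1,tig=3,lo=0
L=4*4+3=19  i=1*4+0*2+0=4

19,4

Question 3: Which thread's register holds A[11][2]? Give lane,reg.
13,2

r:11=>grp=3,rB=1  c:2=>cB=0,tig=1,lo=0
L=3*4+1=13  i=0*4+1*2+0=2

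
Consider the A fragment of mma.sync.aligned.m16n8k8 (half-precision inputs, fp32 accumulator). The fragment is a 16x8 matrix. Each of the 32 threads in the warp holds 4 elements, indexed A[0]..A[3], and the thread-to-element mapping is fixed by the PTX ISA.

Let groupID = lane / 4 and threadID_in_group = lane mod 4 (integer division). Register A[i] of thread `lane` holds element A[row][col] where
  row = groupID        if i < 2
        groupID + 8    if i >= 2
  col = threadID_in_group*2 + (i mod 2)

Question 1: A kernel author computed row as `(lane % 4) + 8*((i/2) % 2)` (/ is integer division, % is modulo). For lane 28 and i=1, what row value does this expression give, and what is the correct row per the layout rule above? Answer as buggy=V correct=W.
buggy=0 correct=7

`(lane % 4) + 8*((i/2) % 2)`[28,1]=>0
L=28=>grp=28>>2=7, tig=28&3=0
[1]=>row 7+0=7  col 0·2+1=1
row: 0 vs 7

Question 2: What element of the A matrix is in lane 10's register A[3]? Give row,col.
lane 10⇒10/4=2, 10 mod 4=2
i=3  r:2+8⇒10  c:2·2+1⇒5

10,5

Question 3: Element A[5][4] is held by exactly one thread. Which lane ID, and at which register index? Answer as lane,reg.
22,0

r:5=>grp=5,rB=0  c:4=>tig=2,lo=0
L=5*4+2=22  i=0*2+0=0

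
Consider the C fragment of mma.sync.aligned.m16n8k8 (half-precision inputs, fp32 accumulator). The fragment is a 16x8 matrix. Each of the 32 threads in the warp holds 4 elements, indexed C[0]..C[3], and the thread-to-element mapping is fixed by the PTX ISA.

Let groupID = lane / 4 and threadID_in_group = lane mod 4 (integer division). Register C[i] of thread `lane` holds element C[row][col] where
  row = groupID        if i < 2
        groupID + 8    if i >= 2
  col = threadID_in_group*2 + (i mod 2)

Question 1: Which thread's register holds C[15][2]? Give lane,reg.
r=15→G=7,rhi=1  c=2→T=1,p=0
L=7*4+1=29  i=1*2+0=2

29,2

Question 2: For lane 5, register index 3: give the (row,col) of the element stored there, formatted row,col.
9,3

L=5→G=5>>2=1, T=5&3=1
[3]→row 1+8=9  col 1·2+1=3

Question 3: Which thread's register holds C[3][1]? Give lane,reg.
12,1

r=3→G=3,rhi=0  c=1→T=0,p=1
L=3*4+0=12  i=0*2+1=1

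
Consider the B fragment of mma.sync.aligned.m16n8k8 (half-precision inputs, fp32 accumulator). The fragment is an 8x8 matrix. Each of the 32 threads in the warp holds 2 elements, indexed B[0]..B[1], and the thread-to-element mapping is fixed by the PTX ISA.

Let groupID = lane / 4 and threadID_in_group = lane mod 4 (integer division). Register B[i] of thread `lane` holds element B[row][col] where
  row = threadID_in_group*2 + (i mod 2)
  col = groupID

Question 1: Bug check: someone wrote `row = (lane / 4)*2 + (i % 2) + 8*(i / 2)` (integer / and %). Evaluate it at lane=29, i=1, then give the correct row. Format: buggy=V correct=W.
`(lane / 4)*2 + (i % 2) + 8*(i / 2)`[29,1]⇒15
lane 29: gr=7 (29/4), th=1 (29%4)
i=1: r=1*2+1=3, c=gr=7
row: 15 vs 3

buggy=15 correct=3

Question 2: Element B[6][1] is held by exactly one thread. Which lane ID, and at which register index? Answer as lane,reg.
c=1⇒gr=1  r=6⇒th=3,odd=0
L=1*4+3=7  i=0=0

7,0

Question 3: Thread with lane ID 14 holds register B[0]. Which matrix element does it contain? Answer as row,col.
lane 14⇒14/4=3, 14 mod 4=2
i=0  r:2·2+0⇒4  c:3

4,3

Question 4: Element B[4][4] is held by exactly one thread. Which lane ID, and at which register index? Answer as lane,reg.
18,0

c=4⇒gr=4  r=4⇒th=2,odd=0
L=4*4+2=18  i=0=0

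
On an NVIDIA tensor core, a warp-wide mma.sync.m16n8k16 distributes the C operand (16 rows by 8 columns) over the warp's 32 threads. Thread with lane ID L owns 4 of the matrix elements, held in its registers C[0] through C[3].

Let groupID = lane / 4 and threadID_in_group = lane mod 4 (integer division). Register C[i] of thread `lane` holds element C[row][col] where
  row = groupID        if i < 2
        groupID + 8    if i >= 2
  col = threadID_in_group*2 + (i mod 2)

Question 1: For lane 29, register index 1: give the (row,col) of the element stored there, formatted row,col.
lane 29→29/4=7, 29 mod 4=1
i=1  r:7+0→7  c:2·1+1→3

7,3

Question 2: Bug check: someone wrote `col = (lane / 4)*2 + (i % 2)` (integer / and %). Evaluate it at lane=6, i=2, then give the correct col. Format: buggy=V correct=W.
`(lane / 4)*2 + (i % 2)`[6,2]⇒2
6: gr=1,th=2
[2] (1+8,2*2+0) = (9,4)
col: 2 vs 4

buggy=2 correct=4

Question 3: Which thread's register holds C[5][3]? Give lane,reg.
r: 5->gid=5,r8=0  c: 3->tid=1,i&1=1
L=5*4+1=21  i=0*2+1=1

21,1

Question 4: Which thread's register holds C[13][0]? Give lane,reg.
20,2

r=13->g=5,rb=1  c=0->t=0,b0=0
L=5*4+0=20  i=1*2+0=2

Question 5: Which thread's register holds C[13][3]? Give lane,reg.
r=13→G=5,rhi=1  c=3→T=1,p=1
L=5*4+1=21  i=1*2+1=3

21,3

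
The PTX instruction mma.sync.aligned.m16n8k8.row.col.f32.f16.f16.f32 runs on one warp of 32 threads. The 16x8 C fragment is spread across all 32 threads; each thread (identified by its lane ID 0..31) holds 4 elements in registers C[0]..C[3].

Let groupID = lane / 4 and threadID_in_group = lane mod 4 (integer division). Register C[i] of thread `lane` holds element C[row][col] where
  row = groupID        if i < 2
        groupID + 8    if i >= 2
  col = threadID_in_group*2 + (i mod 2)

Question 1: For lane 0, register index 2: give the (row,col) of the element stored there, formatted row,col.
L=0⇒gr=0>>2=0, th=0&3=0
[2]⇒row 0+8=8  col 0·2+0=0

8,0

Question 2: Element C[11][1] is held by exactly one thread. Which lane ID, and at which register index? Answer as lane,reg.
12,3

r=11->g=3,rb=1  c=1->t=0,b0=1
L=3*4+0=12  i=1*2+1=3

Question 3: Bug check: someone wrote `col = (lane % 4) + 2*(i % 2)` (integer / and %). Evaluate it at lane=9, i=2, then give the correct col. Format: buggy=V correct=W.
`(lane % 4) + 2*(i % 2)`[9,2]⇒1
lane 9⇒9/4=2, 9 mod 4=1
i=2  r:2+8⇒10  c:2·1+0⇒2
col: 1 vs 2

buggy=1 correct=2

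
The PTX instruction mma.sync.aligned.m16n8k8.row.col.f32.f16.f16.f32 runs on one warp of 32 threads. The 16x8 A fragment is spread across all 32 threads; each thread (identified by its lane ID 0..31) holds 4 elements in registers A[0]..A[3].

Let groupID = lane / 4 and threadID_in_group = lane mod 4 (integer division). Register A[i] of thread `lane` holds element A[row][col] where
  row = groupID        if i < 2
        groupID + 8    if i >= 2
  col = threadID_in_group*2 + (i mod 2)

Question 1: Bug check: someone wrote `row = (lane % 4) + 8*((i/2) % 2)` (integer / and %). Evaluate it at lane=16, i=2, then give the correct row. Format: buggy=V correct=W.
`(lane % 4) + 8*((i/2) % 2)`[16,2]⇒8
16: gr=4,th=0
[2] (4+8,0*2+0) = (12,0)
row: 8 vs 12

buggy=8 correct=12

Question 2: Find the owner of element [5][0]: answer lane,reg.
r: 5->gid=5,r8=0  c: 0->tid=0,i&1=0
L=5*4+0=20  i=0*2+0=0

20,0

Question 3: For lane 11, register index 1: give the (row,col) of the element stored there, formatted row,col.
2,7

lane 11: grp=2 (11/4), tig=3 (11%4)
i=1: r=2+0=2, c=3*2+1=7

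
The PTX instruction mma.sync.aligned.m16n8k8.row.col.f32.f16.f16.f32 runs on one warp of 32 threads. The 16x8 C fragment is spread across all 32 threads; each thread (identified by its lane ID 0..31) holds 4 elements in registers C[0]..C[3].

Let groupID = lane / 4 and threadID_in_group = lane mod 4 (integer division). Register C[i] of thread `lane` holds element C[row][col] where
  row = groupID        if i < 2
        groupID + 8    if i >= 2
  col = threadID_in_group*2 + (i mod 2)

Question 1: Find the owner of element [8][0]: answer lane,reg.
r=8->g=0,rb=1  c=0->t=0,b0=0
L=0*4+0=0  i=1*2+0=2

0,2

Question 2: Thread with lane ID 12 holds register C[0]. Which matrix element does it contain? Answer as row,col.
3,0

lane 12=>12/4=3, 12 mod 4=0
i=0  r:3+0=>3  c:2·0+0=>0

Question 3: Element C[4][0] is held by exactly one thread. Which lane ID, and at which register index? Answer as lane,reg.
r=4⇒gr=4,Rb=0  c=0⇒th=0,odd=0
L=4*4+0=16  i=0*2+0=0

16,0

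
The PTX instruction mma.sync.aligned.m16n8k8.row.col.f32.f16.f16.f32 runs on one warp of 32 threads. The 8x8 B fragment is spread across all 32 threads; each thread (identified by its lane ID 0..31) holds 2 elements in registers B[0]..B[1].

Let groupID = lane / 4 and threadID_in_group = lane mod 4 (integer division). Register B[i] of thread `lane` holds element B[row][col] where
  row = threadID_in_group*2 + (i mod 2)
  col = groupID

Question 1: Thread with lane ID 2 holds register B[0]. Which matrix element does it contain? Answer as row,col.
lane 2: gid=0 (2/4), tid=2 (2%4)
i=0: r=2*2+0=4, c=gid=0

4,0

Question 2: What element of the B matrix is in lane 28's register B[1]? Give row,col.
1,7

lane 28⇒28/4=7, 28 mod 4=0
i=1  r:2·0+1⇒1  c:7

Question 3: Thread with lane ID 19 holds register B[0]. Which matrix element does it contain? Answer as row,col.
6,4

lane 19=>19/4=4, 19 mod 4=3
i=0  r:2·3+0=>6  c:4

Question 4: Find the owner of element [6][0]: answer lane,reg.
c:0=>grp=0  r:6=>tig=3,lo=0
L=0*4+3=3  i=0=0

3,0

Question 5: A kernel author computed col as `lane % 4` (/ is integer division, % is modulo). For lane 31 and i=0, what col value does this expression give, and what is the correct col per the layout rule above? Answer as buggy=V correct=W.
buggy=3 correct=7

`lane % 4`[31,0]→3
lane 31: G=7 (31/4), T=3 (31%4)
i=0: r=3*2+0=6, c=G=7
col: 3 vs 7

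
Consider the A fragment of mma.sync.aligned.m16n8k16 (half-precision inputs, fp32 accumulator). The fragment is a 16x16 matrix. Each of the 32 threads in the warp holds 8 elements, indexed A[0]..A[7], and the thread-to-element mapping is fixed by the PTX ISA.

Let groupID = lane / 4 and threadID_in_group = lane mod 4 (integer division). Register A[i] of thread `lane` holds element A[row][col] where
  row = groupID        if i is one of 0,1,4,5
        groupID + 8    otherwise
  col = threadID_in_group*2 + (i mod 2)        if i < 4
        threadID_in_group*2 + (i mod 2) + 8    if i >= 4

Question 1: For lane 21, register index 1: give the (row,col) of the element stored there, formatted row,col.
lane 21: G=5 (21/4), T=1 (21%4)
i=1: r=5+0=5, c=1*2+1+0=3

5,3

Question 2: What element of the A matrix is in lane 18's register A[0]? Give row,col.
4,4

lane 18->18/4=4, 18 mod 4=2
i=0  r:4+0->4  c:2·2+0+0->4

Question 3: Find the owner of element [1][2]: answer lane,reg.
r=1→G=1,rhi=0  c=2→chi=0,T=1,p=0
L=1*4+1=5  i=0*4+0*2+0=0

5,0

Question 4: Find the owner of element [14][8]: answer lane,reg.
r=14->g=6,rb=1  c=8->cb=1,t=0,b0=0
L=6*4+0=24  i=1*4+1*2+0=6

24,6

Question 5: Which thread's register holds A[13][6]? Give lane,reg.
r=13⇒gr=5,Rb=1  c=6⇒Cb=0,th=3,odd=0
L=5*4+3=23  i=0*4+1*2+0=2

23,2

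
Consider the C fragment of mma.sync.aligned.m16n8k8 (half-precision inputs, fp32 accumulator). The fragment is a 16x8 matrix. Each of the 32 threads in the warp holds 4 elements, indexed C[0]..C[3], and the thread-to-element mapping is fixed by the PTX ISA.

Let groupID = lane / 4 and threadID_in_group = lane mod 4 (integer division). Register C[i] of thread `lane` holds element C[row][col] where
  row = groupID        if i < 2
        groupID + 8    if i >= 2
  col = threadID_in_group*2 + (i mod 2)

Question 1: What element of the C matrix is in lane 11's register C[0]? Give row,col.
lane 11→11/4=2, 11 mod 4=3
i=0  r:2+0→2  c:2·3+0→6

2,6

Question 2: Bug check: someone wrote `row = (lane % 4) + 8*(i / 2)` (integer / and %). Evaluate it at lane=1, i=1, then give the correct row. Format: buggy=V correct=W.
buggy=1 correct=0

`(lane % 4) + 8*(i / 2)`[1,1]=>1
lane 1=>1/4=0, 1 mod 4=1
i=1  r:0+0=>0  c:2·1+1=>3
row: 1 vs 0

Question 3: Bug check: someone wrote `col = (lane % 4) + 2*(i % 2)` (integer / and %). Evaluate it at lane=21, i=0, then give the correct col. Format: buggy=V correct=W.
`(lane % 4) + 2*(i % 2)`[21,0]->1
L=21->g=21>>2=5, t=21&3=1
[0]->row 5+0=5  col 1·2+0=2
col: 1 vs 2

buggy=1 correct=2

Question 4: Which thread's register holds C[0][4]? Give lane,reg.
2,0

r: 0->gid=0,r8=0  c: 4->tid=2,i&1=0
L=0*4+2=2  i=0*2+0=0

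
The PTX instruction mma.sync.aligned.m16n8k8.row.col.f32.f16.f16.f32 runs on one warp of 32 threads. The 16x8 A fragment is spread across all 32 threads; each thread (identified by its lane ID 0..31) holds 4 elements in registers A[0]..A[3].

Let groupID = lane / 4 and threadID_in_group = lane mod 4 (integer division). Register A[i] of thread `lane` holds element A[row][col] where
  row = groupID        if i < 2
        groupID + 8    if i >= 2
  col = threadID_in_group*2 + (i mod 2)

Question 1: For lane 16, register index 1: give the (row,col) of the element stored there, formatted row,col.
4,1

16: gr=4,th=0
[1] (4+0,0*2+1) = (4,1)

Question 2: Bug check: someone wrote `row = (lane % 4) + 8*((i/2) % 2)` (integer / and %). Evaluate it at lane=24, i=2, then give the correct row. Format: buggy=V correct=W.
`(lane % 4) + 8*((i/2) % 2)`[24,2]->8
lane 24: gid=6 (24/4), tid=0 (24%4)
i=2: r=6+8=14, c=0*2+0=0
row: 8 vs 14

buggy=8 correct=14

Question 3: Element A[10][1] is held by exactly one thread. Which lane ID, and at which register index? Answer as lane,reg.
r:10=>grp=2,rB=1  c:1=>tig=0,lo=1
L=2*4+0=8  i=1*2+1=3

8,3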